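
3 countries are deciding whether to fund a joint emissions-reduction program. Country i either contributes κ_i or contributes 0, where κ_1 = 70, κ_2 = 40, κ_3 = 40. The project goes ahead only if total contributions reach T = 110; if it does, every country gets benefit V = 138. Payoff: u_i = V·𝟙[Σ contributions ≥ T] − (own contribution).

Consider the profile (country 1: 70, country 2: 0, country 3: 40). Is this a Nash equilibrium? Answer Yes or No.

Yes

Total = 110 ≥ 110: provided.
Country 1 (pledges 70, payoff 68): dropping to 0 → total 40, payoff 0. No gain.
Country 2 (pledges 0, payoff 138): pledging 40 → total 150, payoff 98. No gain.
Country 3 (pledges 40, payoff 98): dropping to 0 → total 70, payoff 0. No gain.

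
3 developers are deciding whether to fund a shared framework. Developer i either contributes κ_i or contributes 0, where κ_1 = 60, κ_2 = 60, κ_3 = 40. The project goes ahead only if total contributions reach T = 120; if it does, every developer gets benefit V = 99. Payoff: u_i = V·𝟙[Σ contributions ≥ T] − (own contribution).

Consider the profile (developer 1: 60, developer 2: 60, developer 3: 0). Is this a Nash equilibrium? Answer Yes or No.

Yes

Total = 120 ≥ 120: provided.
Developer 1 (pledges 60, payoff 39): dropping to 0 → total 60, payoff 0. No gain.
Developer 2 (pledges 60, payoff 39): dropping to 0 → total 60, payoff 0. No gain.
Developer 3 (pledges 0, payoff 99): pledging 40 → total 160, payoff 59. No gain.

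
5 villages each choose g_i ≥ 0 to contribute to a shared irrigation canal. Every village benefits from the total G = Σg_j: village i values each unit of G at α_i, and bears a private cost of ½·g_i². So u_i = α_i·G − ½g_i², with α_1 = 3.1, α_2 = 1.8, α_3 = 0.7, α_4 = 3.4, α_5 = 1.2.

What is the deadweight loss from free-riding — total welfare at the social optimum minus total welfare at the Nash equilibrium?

169.23

Village i's FOC: ∂u_i/∂g_i = α_i − g_i = 0, so g_i* = α_i.
NE contributions = (3.1, 1.8, 0.7, 3.4, 1.2); G = 10.2.
W^NE = (Σα)·G − ½Σα_i² = 10.2² − ½·26.34 = 90.87.
Planner sets g_i = Σα_j = 10.2 for every i, so G^SO = 5·10.2 = 51.
W^SO = (Σα)·G^SO − ½·5·(Σα)² = (5/2)·10.2² = 260.1.
Deadweight loss = W^SO − W^NE = 169.23.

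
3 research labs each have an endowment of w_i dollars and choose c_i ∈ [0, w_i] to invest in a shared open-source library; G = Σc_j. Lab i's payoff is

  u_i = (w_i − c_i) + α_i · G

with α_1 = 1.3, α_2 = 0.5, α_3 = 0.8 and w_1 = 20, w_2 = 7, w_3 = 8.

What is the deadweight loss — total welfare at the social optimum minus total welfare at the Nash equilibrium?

24

∂u_i/∂c_i = α_i − 1, so lab i contributes w_i if α_i > 1, else 0.
α_i > 1 for i ∈ {1}; NE contributions (20, 0, 0), G = 20.
W^NE = Σw_i − G^NE + (Σα_i)·G^NE = 35 + 1.6·20 = 67.
Planner: ∂(Σu_j)/∂c_i = Σα_j − 1 = 1.6 > 0, so everyone contributes w_i; G^SO = 35, W^SO = 35 + 1.6·35 = 91.
Deadweight loss = 24.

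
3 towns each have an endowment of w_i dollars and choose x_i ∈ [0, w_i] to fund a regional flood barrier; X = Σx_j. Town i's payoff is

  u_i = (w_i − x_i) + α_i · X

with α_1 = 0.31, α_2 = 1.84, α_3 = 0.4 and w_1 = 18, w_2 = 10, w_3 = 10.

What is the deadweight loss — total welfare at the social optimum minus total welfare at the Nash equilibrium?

43.4

∂u_i/∂x_i = α_i − 1, so town i contributes w_i if α_i > 1, else 0.
α_i > 1 for i ∈ {2}; NE contributions (0, 10, 0), X = 10.
W^NE = Σw_i − X^NE + (Σα_i)·X^NE = 38 + 1.55·10 = 53.5.
Planner: ∂(Σu_j)/∂x_i = Σα_j − 1 = 1.55 > 0, so everyone contributes w_i; X^SO = 38, W^SO = 38 + 1.55·38 = 96.9.
Deadweight loss = 43.4.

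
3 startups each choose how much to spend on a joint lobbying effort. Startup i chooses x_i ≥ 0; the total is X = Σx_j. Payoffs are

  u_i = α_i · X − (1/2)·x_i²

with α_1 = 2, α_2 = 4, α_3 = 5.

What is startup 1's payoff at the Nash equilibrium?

Startup i's FOC: ∂u_i/∂x_i = α_i − x_i = 0, so x_i* = α_i.
NE contributions = (2, 4, 5); X = 11.
u_1 = α_1·X − ½·(x_1)² = 2·11 − ½·2² = 20.

20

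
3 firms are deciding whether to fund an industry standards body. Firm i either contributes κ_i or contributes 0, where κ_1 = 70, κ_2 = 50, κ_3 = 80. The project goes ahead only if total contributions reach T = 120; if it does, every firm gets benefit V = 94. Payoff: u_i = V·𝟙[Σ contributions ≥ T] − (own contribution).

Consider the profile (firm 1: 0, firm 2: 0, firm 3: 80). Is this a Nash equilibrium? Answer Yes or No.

No

Total = 80 < 120: not provided.
Firm 1 (pledges 0, payoff 0): pledging 70 → total 150, payoff 24. Profitable deviation.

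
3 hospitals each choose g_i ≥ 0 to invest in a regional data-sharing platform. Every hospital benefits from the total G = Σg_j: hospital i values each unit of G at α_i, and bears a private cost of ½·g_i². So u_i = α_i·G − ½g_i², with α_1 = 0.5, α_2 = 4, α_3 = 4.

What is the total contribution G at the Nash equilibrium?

Hospital i's FOC: ∂u_i/∂g_i = α_i − g_i = 0, so g_i* = α_i.
NE contributions = (0.5, 4, 4); G = 8.5.

8.5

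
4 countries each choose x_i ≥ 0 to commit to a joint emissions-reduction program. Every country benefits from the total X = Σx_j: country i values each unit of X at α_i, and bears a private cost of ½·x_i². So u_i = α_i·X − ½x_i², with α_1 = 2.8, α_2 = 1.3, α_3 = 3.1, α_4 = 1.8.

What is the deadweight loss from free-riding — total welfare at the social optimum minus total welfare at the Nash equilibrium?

92.19

Country i's FOC: ∂u_i/∂x_i = α_i − x_i = 0, so x_i* = α_i.
NE contributions = (2.8, 1.3, 3.1, 1.8); X = 9.
W^NE = (Σα)·X − ½Σα_i² = 9² − ½·22.38 = 69.81.
Planner sets x_i = Σα_j = 9 for every i, so X^SO = 4·9 = 36.
W^SO = (Σα)·X^SO − ½·4·(Σα)² = (4/2)·9² = 162.
Deadweight loss = W^SO − W^NE = 92.19.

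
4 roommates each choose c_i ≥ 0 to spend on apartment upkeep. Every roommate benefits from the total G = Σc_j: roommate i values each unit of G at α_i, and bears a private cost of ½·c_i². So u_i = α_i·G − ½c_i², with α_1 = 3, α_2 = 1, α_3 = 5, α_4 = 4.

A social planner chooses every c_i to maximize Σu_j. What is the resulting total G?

Planner FOC: ∂(Σu_j)/∂c_i = (Σα_j) − c_i = 0, so c_i^SO = Σα_j = 13 for every i; G^SO = 52.

52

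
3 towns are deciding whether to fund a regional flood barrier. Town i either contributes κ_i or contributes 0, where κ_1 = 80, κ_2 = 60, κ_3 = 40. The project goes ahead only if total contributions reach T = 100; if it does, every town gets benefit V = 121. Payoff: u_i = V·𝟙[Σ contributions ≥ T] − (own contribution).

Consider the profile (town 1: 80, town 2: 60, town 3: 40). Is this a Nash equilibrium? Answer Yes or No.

No

Total = 180 ≥ 100: provided.
Town 1 (pledges 80, payoff 41): dropping to 0 → total 100, payoff 121. Profitable deviation.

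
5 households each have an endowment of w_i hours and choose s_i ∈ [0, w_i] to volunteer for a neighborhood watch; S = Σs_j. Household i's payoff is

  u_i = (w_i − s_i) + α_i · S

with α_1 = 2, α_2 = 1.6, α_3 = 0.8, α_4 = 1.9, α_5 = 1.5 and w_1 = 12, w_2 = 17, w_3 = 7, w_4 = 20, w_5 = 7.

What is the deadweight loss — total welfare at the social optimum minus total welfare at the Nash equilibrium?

∂u_i/∂s_i = α_i − 1, so household i contributes w_i if α_i > 1, else 0.
α_i > 1 for i ∈ {1, 2, 4, 5}; NE contributions (12, 17, 0, 20, 7), S = 56.
W^NE = Σw_i − S^NE + (Σα_i)·S^NE = 63 + 6.8·56 = 443.8.
Planner: ∂(Σu_j)/∂s_i = Σα_j − 1 = 6.8 > 0, so everyone contributes w_i; S^SO = 63, W^SO = 63 + 6.8·63 = 491.4.
Deadweight loss = 47.6.

47.6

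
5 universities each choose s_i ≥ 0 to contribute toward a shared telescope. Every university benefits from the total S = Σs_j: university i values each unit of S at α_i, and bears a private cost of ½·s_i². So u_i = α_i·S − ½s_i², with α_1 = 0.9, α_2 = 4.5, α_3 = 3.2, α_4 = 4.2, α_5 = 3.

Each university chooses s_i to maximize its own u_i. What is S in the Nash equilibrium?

15.8

University i's FOC: ∂u_i/∂s_i = α_i − s_i = 0, so s_i* = α_i.
NE contributions = (0.9, 4.5, 3.2, 4.2, 3); S = 15.8.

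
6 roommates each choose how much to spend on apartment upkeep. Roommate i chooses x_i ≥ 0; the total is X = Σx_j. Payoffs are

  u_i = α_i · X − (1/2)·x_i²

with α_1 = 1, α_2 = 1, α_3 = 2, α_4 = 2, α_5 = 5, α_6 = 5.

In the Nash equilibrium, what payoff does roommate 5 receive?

Roommate i's FOC: ∂u_i/∂x_i = α_i − x_i = 0, so x_i* = α_i.
NE contributions = (1, 1, 2, 2, 5, 5); X = 16.
u_5 = α_5·X − ½·(x_5)² = 5·16 − ½·5² = 67.5.

67.5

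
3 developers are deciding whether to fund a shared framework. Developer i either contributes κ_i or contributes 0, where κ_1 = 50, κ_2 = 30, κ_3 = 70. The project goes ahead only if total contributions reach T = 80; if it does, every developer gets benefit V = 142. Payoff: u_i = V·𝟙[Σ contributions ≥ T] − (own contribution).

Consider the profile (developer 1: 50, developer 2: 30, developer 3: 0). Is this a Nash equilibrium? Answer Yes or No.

Total = 80 ≥ 80: provided.
Developer 1 (pledges 50, payoff 92): dropping to 0 → total 30, payoff 0. No gain.
Developer 2 (pledges 30, payoff 112): dropping to 0 → total 50, payoff 0. No gain.
Developer 3 (pledges 0, payoff 142): pledging 70 → total 150, payoff 72. No gain.

Yes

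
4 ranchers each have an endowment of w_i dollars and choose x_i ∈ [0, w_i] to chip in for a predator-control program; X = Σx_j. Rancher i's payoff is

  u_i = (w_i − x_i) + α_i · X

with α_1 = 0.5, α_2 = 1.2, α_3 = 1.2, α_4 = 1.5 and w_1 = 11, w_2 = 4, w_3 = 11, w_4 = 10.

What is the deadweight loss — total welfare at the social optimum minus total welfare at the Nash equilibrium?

∂u_i/∂x_i = α_i − 1, so rancher i contributes w_i if α_i > 1, else 0.
α_i > 1 for i ∈ {2, 3, 4}; NE contributions (0, 4, 11, 10), X = 25.
W^NE = Σw_i − X^NE + (Σα_i)·X^NE = 36 + 3.4·25 = 121.
Planner: ∂(Σu_j)/∂x_i = Σα_j − 1 = 3.4 > 0, so everyone contributes w_i; X^SO = 36, W^SO = 36 + 3.4·36 = 158.4.
Deadweight loss = 37.4.

37.4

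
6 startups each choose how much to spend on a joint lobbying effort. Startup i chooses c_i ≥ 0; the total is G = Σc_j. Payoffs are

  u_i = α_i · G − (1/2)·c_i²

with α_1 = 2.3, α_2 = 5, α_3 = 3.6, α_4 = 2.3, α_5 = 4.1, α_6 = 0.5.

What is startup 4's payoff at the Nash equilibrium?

Startup i's FOC: ∂u_i/∂c_i = α_i − c_i = 0, so c_i* = α_i.
NE contributions = (2.3, 5, 3.6, 2.3, 4.1, 0.5); G = 17.8.
u_4 = α_4·G − ½·(c_4)² = 2.3·17.8 − ½·2.3² = 38.295.

38.295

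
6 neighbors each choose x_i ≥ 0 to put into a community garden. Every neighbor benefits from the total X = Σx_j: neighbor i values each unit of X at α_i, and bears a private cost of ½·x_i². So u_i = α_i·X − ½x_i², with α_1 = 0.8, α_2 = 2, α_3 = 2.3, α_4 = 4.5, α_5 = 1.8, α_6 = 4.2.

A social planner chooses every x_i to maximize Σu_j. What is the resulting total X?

93.6

Planner FOC: ∂(Σu_j)/∂x_i = (Σα_j) − x_i = 0, so x_i^SO = Σα_j = 15.6 for every i; X^SO = 93.6.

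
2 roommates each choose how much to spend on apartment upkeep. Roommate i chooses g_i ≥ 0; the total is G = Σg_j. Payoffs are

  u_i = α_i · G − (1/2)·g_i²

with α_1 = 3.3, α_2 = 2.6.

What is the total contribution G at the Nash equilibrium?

5.9

Roommate i's FOC: ∂u_i/∂g_i = α_i − g_i = 0, so g_i* = α_i.
NE contributions = (3.3, 2.6); G = 5.9.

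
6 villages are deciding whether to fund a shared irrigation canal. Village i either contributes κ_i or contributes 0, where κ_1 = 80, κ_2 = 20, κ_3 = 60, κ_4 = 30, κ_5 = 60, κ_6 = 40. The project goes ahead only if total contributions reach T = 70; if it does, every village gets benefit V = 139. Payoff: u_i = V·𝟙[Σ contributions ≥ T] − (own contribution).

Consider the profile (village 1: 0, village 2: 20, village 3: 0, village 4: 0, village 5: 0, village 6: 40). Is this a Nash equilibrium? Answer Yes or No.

Total = 60 < 70: not provided.
Village 1 (pledges 0, payoff 0): pledging 80 → total 140, payoff 59. Profitable deviation.

No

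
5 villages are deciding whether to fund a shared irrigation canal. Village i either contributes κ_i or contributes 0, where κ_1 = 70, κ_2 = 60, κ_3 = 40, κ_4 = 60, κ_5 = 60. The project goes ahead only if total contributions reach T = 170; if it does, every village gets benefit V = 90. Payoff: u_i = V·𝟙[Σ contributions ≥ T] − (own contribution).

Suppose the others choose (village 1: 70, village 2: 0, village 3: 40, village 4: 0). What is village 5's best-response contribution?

Others' total = 110. Contributing 60 brings total to 170 ≥ 170: gain V − κ_5 = 30.
Best response: 60.

60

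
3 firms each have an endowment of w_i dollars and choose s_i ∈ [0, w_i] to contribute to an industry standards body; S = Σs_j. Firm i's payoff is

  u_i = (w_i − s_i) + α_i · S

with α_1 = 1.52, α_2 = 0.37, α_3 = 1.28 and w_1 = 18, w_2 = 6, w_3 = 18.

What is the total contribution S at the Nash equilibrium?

∂u_i/∂s_i = α_i − 1, so firm i contributes w_i if α_i > 1, else 0.
α_i > 1 for i ∈ {1, 3}; NE contributions (18, 0, 18), S = 36.

36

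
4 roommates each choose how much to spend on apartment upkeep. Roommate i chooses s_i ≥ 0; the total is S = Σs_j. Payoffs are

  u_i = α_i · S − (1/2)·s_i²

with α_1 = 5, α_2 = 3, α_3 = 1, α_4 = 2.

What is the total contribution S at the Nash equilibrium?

Roommate i's FOC: ∂u_i/∂s_i = α_i − s_i = 0, so s_i* = α_i.
NE contributions = (5, 3, 1, 2); S = 11.

11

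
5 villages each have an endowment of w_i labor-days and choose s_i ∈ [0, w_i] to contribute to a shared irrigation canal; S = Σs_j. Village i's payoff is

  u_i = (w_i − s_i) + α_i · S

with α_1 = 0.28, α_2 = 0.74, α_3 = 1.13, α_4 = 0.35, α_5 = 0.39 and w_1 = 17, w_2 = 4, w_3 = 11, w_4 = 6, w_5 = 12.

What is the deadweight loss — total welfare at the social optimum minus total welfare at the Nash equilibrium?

∂u_i/∂s_i = α_i − 1, so village i contributes w_i if α_i > 1, else 0.
α_i > 1 for i ∈ {3}; NE contributions (0, 0, 11, 0, 0), S = 11.
W^NE = Σw_i − S^NE + (Σα_i)·S^NE = 50 + 1.89·11 = 70.79.
Planner: ∂(Σu_j)/∂s_i = Σα_j − 1 = 1.89 > 0, so everyone contributes w_i; S^SO = 50, W^SO = 50 + 1.89·50 = 144.5.
Deadweight loss = 73.71.

73.71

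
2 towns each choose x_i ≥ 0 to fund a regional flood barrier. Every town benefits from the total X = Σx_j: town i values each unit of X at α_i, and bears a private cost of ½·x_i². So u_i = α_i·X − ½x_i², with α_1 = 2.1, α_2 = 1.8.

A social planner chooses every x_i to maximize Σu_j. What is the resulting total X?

Planner FOC: ∂(Σu_j)/∂x_i = (Σα_j) − x_i = 0, so x_i^SO = Σα_j = 3.9 for every i; X^SO = 7.8.

7.8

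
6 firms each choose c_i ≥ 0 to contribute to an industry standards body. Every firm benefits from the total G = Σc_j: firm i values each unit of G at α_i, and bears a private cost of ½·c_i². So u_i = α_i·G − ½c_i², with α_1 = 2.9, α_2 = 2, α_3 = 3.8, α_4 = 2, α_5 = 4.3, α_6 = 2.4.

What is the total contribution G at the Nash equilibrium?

17.4

Firm i's FOC: ∂u_i/∂c_i = α_i − c_i = 0, so c_i* = α_i.
NE contributions = (2.9, 2, 3.8, 2, 4.3, 2.4); G = 17.4.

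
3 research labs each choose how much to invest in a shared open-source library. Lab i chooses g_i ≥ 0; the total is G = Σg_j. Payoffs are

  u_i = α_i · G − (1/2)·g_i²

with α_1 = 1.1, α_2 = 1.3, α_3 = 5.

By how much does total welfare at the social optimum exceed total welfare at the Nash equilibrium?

Lab i's FOC: ∂u_i/∂g_i = α_i − g_i = 0, so g_i* = α_i.
NE contributions = (1.1, 1.3, 5); G = 7.4.
W^NE = (Σα)·G − ½Σα_i² = 7.4² − ½·27.9 = 40.81.
Planner sets g_i = Σα_j = 7.4 for every i, so G^SO = 3·7.4 = 22.2.
W^SO = (Σα)·G^SO − ½·3·(Σα)² = (3/2)·7.4² = 82.14.
Deadweight loss = W^SO − W^NE = 41.33.

41.33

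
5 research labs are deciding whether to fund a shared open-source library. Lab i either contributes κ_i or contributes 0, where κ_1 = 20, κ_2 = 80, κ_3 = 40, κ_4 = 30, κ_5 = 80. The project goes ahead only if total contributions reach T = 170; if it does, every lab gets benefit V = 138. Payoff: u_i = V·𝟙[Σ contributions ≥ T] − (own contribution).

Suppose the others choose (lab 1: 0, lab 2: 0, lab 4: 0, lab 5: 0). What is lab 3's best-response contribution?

Others' total = 0. Even contributing 40 gives 40 < 170: no benefit either way.
Best response: 0.

0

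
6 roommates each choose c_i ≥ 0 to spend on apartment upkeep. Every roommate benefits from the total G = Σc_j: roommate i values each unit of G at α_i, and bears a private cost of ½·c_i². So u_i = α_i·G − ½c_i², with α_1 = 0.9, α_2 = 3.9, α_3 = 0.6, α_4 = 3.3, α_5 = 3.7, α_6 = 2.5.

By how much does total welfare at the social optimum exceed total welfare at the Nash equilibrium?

Roommate i's FOC: ∂u_i/∂c_i = α_i − c_i = 0, so c_i* = α_i.
NE contributions = (0.9, 3.9, 0.6, 3.3, 3.7, 2.5); G = 14.9.
W^NE = (Σα)·G − ½Σα_i² = 14.9² − ½·47.21 = 198.405.
Planner sets c_i = Σα_j = 14.9 for every i, so G^SO = 6·14.9 = 89.4.
W^SO = (Σα)·G^SO − ½·6·(Σα)² = (6/2)·14.9² = 666.03.
Deadweight loss = W^SO − W^NE = 467.625.

467.625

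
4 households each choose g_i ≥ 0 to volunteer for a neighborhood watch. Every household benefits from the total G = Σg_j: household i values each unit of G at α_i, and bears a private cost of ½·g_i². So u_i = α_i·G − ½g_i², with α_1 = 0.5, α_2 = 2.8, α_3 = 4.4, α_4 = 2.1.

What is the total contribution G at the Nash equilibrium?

Household i's FOC: ∂u_i/∂g_i = α_i − g_i = 0, so g_i* = α_i.
NE contributions = (0.5, 2.8, 4.4, 2.1); G = 9.8.

9.8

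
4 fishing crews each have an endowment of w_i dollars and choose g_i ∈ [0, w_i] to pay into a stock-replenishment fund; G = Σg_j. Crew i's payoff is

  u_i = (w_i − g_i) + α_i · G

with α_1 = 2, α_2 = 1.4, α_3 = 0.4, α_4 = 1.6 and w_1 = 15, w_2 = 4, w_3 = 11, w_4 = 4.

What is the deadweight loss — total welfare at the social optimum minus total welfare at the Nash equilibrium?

48.4

∂u_i/∂g_i = α_i − 1, so crew i contributes w_i if α_i > 1, else 0.
α_i > 1 for i ∈ {1, 2, 4}; NE contributions (15, 4, 0, 4), G = 23.
W^NE = Σw_i − G^NE + (Σα_i)·G^NE = 34 + 4.4·23 = 135.2.
Planner: ∂(Σu_j)/∂g_i = Σα_j − 1 = 4.4 > 0, so everyone contributes w_i; G^SO = 34, W^SO = 34 + 4.4·34 = 183.6.
Deadweight loss = 48.4.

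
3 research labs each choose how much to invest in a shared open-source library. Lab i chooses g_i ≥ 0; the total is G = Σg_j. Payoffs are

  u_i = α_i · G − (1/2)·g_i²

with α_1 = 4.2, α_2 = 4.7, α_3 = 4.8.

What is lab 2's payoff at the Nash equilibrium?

53.345

Lab i's FOC: ∂u_i/∂g_i = α_i − g_i = 0, so g_i* = α_i.
NE contributions = (4.2, 4.7, 4.8); G = 13.7.
u_2 = α_2·G − ½·(g_2)² = 4.7·13.7 − ½·4.7² = 53.345.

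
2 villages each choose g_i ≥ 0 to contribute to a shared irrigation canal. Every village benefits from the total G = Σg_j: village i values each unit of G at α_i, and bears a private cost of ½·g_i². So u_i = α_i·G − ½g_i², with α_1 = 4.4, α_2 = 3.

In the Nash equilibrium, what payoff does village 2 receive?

Village i's FOC: ∂u_i/∂g_i = α_i − g_i = 0, so g_i* = α_i.
NE contributions = (4.4, 3); G = 7.4.
u_2 = α_2·G − ½·(g_2)² = 3·7.4 − ½·3² = 17.7.

17.7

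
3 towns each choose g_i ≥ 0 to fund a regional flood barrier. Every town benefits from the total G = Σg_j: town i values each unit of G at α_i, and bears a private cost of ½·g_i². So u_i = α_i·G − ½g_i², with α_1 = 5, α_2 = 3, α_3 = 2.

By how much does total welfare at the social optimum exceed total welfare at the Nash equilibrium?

69

Town i's FOC: ∂u_i/∂g_i = α_i − g_i = 0, so g_i* = α_i.
NE contributions = (5, 3, 2); G = 10.
W^NE = (Σα)·G − ½Σα_i² = 10² − ½·38 = 81.
Planner sets g_i = Σα_j = 10 for every i, so G^SO = 3·10 = 30.
W^SO = (Σα)·G^SO − ½·3·(Σα)² = (3/2)·10² = 150.
Deadweight loss = W^SO − W^NE = 69.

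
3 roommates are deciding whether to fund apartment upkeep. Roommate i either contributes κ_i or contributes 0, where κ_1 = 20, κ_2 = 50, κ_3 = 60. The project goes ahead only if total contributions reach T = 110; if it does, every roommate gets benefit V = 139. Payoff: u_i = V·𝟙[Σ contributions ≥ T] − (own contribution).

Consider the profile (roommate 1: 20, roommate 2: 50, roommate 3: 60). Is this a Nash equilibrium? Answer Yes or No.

No

Total = 130 ≥ 110: provided.
Roommate 1 (pledges 20, payoff 119): dropping to 0 → total 110, payoff 139. Profitable deviation.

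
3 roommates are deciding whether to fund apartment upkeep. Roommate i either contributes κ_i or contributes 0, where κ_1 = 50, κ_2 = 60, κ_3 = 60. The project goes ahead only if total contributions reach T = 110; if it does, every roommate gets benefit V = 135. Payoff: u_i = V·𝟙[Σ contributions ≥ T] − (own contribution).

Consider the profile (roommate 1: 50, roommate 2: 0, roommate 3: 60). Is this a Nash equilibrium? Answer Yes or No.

Yes

Total = 110 ≥ 110: provided.
Roommate 1 (pledges 50, payoff 85): dropping to 0 → total 60, payoff 0. No gain.
Roommate 2 (pledges 0, payoff 135): pledging 60 → total 170, payoff 75. No gain.
Roommate 3 (pledges 60, payoff 75): dropping to 0 → total 50, payoff 0. No gain.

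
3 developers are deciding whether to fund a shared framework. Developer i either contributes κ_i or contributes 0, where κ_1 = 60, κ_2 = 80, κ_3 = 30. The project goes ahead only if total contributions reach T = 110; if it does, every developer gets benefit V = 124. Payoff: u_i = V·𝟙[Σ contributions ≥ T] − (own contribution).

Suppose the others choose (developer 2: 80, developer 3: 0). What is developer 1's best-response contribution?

Others' total = 80. Contributing 60 brings total to 140 ≥ 110: gain V − κ_1 = 64.
Best response: 60.

60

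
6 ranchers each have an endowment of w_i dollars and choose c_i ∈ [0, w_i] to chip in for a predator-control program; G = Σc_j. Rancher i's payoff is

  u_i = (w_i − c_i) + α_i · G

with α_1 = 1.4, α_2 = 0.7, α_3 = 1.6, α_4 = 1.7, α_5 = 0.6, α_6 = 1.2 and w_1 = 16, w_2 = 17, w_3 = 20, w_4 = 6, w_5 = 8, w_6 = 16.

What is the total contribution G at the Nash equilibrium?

58

∂u_i/∂c_i = α_i − 1, so rancher i contributes w_i if α_i > 1, else 0.
α_i > 1 for i ∈ {1, 3, 4, 6}; NE contributions (16, 0, 20, 6, 0, 16), G = 58.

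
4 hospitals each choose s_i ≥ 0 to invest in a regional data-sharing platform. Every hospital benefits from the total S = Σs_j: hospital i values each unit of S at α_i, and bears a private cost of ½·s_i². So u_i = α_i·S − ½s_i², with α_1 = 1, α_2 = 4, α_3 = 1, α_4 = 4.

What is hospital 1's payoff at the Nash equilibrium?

Hospital i's FOC: ∂u_i/∂s_i = α_i − s_i = 0, so s_i* = α_i.
NE contributions = (1, 4, 1, 4); S = 10.
u_1 = α_1·S − ½·(s_1)² = 1·10 − ½·1² = 9.5.

9.5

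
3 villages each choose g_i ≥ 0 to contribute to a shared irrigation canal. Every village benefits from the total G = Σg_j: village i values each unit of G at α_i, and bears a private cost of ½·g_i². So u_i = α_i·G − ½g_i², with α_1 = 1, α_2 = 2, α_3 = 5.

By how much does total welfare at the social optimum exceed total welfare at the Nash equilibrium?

47

Village i's FOC: ∂u_i/∂g_i = α_i − g_i = 0, so g_i* = α_i.
NE contributions = (1, 2, 5); G = 8.
W^NE = (Σα)·G − ½Σα_i² = 8² − ½·30 = 49.
Planner sets g_i = Σα_j = 8 for every i, so G^SO = 3·8 = 24.
W^SO = (Σα)·G^SO − ½·3·(Σα)² = (3/2)·8² = 96.
Deadweight loss = W^SO − W^NE = 47.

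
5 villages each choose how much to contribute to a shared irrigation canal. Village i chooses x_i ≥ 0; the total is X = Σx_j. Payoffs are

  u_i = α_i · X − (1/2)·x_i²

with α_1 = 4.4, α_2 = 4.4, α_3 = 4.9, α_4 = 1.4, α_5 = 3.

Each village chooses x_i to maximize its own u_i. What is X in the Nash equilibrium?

18.1

Village i's FOC: ∂u_i/∂x_i = α_i − x_i = 0, so x_i* = α_i.
NE contributions = (4.4, 4.4, 4.9, 1.4, 3); X = 18.1.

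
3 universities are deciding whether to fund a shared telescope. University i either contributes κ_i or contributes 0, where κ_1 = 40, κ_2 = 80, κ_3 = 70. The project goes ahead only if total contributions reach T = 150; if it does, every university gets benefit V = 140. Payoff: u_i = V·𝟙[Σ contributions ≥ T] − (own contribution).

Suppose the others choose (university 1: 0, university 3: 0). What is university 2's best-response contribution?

Others' total = 0. Even contributing 80 gives 80 < 150: no benefit either way.
Best response: 0.

0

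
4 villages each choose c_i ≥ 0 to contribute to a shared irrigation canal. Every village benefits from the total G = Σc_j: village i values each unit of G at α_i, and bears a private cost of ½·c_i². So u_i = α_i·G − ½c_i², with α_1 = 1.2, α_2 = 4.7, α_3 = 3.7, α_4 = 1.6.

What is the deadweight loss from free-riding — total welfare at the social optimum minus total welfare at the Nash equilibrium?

145.33

Village i's FOC: ∂u_i/∂c_i = α_i − c_i = 0, so c_i* = α_i.
NE contributions = (1.2, 4.7, 3.7, 1.6); G = 11.2.
W^NE = (Σα)·G − ½Σα_i² = 11.2² − ½·39.78 = 105.55.
Planner sets c_i = Σα_j = 11.2 for every i, so G^SO = 4·11.2 = 44.8.
W^SO = (Σα)·G^SO − ½·4·(Σα)² = (4/2)·11.2² = 250.88.
Deadweight loss = W^SO − W^NE = 145.33.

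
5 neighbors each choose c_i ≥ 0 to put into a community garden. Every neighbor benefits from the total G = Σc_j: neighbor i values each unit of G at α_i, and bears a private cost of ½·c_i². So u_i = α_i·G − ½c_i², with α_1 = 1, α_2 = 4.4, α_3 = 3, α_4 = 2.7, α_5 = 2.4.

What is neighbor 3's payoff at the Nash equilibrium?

Neighbor i's FOC: ∂u_i/∂c_i = α_i − c_i = 0, so c_i* = α_i.
NE contributions = (1, 4.4, 3, 2.7, 2.4); G = 13.5.
u_3 = α_3·G − ½·(c_3)² = 3·13.5 − ½·3² = 36.

36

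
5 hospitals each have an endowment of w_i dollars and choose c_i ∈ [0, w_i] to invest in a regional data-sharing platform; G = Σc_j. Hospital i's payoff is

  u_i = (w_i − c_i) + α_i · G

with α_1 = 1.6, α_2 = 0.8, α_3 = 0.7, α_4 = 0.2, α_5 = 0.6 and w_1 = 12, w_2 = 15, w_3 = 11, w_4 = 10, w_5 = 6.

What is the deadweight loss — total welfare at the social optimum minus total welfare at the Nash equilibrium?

∂u_i/∂c_i = α_i − 1, so hospital i contributes w_i if α_i > 1, else 0.
α_i > 1 for i ∈ {1}; NE contributions (12, 0, 0, 0, 0), G = 12.
W^NE = Σw_i − G^NE + (Σα_i)·G^NE = 54 + 2.9·12 = 88.8.
Planner: ∂(Σu_j)/∂c_i = Σα_j − 1 = 2.9 > 0, so everyone contributes w_i; G^SO = 54, W^SO = 54 + 2.9·54 = 210.6.
Deadweight loss = 121.8.

121.8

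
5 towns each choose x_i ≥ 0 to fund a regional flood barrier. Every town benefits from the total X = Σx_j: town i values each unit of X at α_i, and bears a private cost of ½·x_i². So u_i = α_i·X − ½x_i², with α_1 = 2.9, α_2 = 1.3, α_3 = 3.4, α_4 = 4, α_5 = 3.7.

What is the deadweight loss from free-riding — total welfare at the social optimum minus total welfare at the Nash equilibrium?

376.81

Town i's FOC: ∂u_i/∂x_i = α_i − x_i = 0, so x_i* = α_i.
NE contributions = (2.9, 1.3, 3.4, 4, 3.7); X = 15.3.
W^NE = (Σα)·X − ½Σα_i² = 15.3² − ½·51.35 = 208.415.
Planner sets x_i = Σα_j = 15.3 for every i, so X^SO = 5·15.3 = 76.5.
W^SO = (Σα)·X^SO − ½·5·(Σα)² = (5/2)·15.3² = 585.225.
Deadweight loss = W^SO − W^NE = 376.81.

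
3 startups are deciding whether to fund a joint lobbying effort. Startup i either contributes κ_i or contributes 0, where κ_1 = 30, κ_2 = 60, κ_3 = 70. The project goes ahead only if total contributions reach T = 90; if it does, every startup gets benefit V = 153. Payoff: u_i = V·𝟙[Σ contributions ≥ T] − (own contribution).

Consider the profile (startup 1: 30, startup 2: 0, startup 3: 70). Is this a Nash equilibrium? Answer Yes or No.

Yes

Total = 100 ≥ 90: provided.
Startup 1 (pledges 30, payoff 123): dropping to 0 → total 70, payoff 0. No gain.
Startup 2 (pledges 0, payoff 153): pledging 60 → total 160, payoff 93. No gain.
Startup 3 (pledges 70, payoff 83): dropping to 0 → total 30, payoff 0. No gain.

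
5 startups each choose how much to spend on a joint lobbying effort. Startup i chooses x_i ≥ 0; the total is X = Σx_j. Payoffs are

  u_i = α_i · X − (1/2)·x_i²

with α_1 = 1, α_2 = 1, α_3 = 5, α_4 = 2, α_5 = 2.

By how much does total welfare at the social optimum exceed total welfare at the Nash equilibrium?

199

Startup i's FOC: ∂u_i/∂x_i = α_i − x_i = 0, so x_i* = α_i.
NE contributions = (1, 1, 5, 2, 2); X = 11.
W^NE = (Σα)·X − ½Σα_i² = 11² − ½·35 = 103.5.
Planner sets x_i = Σα_j = 11 for every i, so X^SO = 5·11 = 55.
W^SO = (Σα)·X^SO − ½·5·(Σα)² = (5/2)·11² = 302.5.
Deadweight loss = W^SO − W^NE = 199.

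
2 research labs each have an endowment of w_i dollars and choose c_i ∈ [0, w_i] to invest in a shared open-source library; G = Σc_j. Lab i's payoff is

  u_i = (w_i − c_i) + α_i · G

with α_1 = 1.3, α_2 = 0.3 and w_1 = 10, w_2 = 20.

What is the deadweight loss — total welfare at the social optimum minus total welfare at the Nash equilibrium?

∂u_i/∂c_i = α_i − 1, so lab i contributes w_i if α_i > 1, else 0.
α_i > 1 for i ∈ {1}; NE contributions (10, 0), G = 10.
W^NE = Σw_i − G^NE + (Σα_i)·G^NE = 30 + 0.6·10 = 36.
Planner: ∂(Σu_j)/∂c_i = Σα_j − 1 = 0.6 > 0, so everyone contributes w_i; G^SO = 30, W^SO = 30 + 0.6·30 = 48.
Deadweight loss = 12.

12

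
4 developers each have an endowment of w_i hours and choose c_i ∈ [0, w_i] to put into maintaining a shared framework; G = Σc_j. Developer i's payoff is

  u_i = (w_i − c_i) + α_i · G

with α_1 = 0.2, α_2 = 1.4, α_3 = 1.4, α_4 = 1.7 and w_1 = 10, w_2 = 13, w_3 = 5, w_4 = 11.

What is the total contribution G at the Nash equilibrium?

∂u_i/∂c_i = α_i − 1, so developer i contributes w_i if α_i > 1, else 0.
α_i > 1 for i ∈ {2, 3, 4}; NE contributions (0, 13, 5, 11), G = 29.

29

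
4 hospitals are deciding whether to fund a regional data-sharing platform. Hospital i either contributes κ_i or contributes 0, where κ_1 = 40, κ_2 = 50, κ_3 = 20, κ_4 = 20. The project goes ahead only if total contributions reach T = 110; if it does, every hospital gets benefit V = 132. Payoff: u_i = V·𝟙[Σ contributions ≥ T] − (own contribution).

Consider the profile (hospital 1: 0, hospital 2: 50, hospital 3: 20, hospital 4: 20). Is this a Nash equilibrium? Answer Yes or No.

Total = 90 < 110: not provided.
Hospital 1 (pledges 0, payoff 0): pledging 40 → total 130, payoff 92. Profitable deviation.

No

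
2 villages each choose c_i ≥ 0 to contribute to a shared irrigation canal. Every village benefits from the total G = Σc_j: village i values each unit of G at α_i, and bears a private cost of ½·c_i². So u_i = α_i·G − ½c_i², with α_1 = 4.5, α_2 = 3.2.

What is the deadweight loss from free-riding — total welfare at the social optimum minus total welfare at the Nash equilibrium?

Village i's FOC: ∂u_i/∂c_i = α_i − c_i = 0, so c_i* = α_i.
NE contributions = (4.5, 3.2); G = 7.7.
W^NE = (Σα)·G − ½Σα_i² = 7.7² − ½·30.49 = 44.045.
Planner sets c_i = Σα_j = 7.7 for every i, so G^SO = 2·7.7 = 15.4.
W^SO = (Σα)·G^SO − ½·2·(Σα)² = (2/2)·7.7² = 59.29.
Deadweight loss = W^SO − W^NE = 15.245.

15.245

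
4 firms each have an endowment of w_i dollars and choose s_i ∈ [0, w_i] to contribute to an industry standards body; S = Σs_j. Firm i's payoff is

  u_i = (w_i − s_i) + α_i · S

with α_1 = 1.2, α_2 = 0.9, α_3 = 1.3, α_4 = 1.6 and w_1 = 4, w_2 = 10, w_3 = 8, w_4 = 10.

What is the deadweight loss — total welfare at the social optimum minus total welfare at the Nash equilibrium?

40

∂u_i/∂s_i = α_i − 1, so firm i contributes w_i if α_i > 1, else 0.
α_i > 1 for i ∈ {1, 3, 4}; NE contributions (4, 0, 8, 10), S = 22.
W^NE = Σw_i − S^NE + (Σα_i)·S^NE = 32 + 4·22 = 120.
Planner: ∂(Σu_j)/∂s_i = Σα_j − 1 = 4 > 0, so everyone contributes w_i; S^SO = 32, W^SO = 32 + 4·32 = 160.
Deadweight loss = 40.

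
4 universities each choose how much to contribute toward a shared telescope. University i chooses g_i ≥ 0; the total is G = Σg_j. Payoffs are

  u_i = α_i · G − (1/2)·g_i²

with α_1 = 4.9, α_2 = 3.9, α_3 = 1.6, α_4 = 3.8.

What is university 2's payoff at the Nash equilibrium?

University i's FOC: ∂u_i/∂g_i = α_i − g_i = 0, so g_i* = α_i.
NE contributions = (4.9, 3.9, 1.6, 3.8); G = 14.2.
u_2 = α_2·G − ½·(g_2)² = 3.9·14.2 − ½·3.9² = 47.775.

47.775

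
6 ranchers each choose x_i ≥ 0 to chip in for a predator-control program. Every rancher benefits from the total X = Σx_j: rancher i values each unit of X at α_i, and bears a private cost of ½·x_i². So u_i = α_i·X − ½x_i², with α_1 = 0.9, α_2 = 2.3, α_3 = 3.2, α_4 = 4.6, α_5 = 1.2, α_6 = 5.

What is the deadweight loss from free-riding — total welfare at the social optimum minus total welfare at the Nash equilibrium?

623.65

Rancher i's FOC: ∂u_i/∂x_i = α_i − x_i = 0, so x_i* = α_i.
NE contributions = (0.9, 2.3, 3.2, 4.6, 1.2, 5); X = 17.2.
W^NE = (Σα)·X − ½Σα_i² = 17.2² − ½·63.94 = 263.87.
Planner sets x_i = Σα_j = 17.2 for every i, so X^SO = 6·17.2 = 103.2.
W^SO = (Σα)·X^SO − ½·6·(Σα)² = (6/2)·17.2² = 887.52.
Deadweight loss = W^SO − W^NE = 623.65.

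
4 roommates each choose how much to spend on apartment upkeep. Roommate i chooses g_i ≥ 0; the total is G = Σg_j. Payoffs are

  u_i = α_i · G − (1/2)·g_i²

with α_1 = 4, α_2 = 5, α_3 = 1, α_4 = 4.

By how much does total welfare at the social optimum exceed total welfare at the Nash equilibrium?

Roommate i's FOC: ∂u_i/∂g_i = α_i − g_i = 0, so g_i* = α_i.
NE contributions = (4, 5, 1, 4); G = 14.
W^NE = (Σα)·G − ½Σα_i² = 14² − ½·58 = 167.
Planner sets g_i = Σα_j = 14 for every i, so G^SO = 4·14 = 56.
W^SO = (Σα)·G^SO − ½·4·(Σα)² = (4/2)·14² = 392.
Deadweight loss = W^SO − W^NE = 225.

225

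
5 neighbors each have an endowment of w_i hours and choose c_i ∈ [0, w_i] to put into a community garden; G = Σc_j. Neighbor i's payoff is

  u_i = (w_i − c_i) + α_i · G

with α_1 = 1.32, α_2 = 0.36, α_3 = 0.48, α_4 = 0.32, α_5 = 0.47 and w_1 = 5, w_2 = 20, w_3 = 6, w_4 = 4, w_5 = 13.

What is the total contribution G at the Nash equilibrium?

∂u_i/∂c_i = α_i − 1, so neighbor i contributes w_i if α_i > 1, else 0.
α_i > 1 for i ∈ {1}; NE contributions (5, 0, 0, 0, 0), G = 5.

5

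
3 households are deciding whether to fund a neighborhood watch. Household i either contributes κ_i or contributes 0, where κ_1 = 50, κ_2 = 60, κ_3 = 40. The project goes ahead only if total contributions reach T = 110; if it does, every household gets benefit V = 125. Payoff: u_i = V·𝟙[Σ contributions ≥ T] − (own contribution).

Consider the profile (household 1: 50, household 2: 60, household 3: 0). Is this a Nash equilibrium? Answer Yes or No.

Total = 110 ≥ 110: provided.
Household 1 (pledges 50, payoff 75): dropping to 0 → total 60, payoff 0. No gain.
Household 2 (pledges 60, payoff 65): dropping to 0 → total 50, payoff 0. No gain.
Household 3 (pledges 0, payoff 125): pledging 40 → total 150, payoff 85. No gain.

Yes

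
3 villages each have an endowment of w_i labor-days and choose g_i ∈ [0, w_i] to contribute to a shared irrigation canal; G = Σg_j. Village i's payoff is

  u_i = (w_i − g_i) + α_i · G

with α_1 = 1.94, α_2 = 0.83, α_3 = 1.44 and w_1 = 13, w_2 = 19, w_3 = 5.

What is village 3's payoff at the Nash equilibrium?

∂u_i/∂g_i = α_i − 1, so village i contributes w_i if α_i > 1, else 0.
α_i > 1 for i ∈ {1, 3}; NE contributions (13, 0, 5), G = 18.
u_3 = (5 − 5) + 1.44·18 = 25.92.

25.92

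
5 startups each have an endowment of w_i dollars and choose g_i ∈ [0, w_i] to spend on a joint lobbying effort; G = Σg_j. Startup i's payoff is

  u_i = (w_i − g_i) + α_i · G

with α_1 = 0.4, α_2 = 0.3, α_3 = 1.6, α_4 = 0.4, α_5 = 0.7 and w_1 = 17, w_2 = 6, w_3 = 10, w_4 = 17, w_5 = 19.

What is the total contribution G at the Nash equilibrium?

∂u_i/∂g_i = α_i − 1, so startup i contributes w_i if α_i > 1, else 0.
α_i > 1 for i ∈ {3}; NE contributions (0, 0, 10, 0, 0), G = 10.

10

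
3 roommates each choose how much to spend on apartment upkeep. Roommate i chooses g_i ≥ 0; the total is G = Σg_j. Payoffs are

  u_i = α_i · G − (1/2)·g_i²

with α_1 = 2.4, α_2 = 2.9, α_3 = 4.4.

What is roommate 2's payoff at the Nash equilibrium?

23.925

Roommate i's FOC: ∂u_i/∂g_i = α_i − g_i = 0, so g_i* = α_i.
NE contributions = (2.4, 2.9, 4.4); G = 9.7.
u_2 = α_2·G − ½·(g_2)² = 2.9·9.7 − ½·2.9² = 23.925.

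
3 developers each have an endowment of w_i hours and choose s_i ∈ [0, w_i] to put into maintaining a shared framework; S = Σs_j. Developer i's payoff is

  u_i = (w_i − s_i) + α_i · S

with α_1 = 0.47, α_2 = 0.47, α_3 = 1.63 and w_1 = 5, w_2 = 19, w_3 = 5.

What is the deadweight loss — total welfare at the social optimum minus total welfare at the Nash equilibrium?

37.68

∂u_i/∂s_i = α_i − 1, so developer i contributes w_i if α_i > 1, else 0.
α_i > 1 for i ∈ {3}; NE contributions (0, 0, 5), S = 5.
W^NE = Σw_i − S^NE + (Σα_i)·S^NE = 29 + 1.57·5 = 36.85.
Planner: ∂(Σu_j)/∂s_i = Σα_j − 1 = 1.57 > 0, so everyone contributes w_i; S^SO = 29, W^SO = 29 + 1.57·29 = 74.53.
Deadweight loss = 37.68.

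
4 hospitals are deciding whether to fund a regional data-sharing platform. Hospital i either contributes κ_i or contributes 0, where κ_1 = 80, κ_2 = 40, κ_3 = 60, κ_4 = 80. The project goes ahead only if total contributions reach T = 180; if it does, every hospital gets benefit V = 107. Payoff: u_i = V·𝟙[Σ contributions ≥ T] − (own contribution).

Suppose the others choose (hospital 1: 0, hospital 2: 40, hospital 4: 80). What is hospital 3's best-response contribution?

Others' total = 120. Contributing 60 brings total to 180 ≥ 180: gain V − κ_3 = 47.
Best response: 60.

60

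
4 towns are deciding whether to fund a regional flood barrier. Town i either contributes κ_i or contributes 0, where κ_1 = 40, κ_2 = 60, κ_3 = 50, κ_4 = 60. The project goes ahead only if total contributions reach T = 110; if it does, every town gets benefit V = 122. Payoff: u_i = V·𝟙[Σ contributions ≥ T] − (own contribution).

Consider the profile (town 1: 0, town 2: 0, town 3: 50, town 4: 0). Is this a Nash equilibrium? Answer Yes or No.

Total = 50 < 110: not provided.
Town 1 (pledges 0, payoff 0): pledging 40 → total 90, payoff -40. No gain.
Town 2 (pledges 0, payoff 0): pledging 60 → total 110, payoff 62. Profitable deviation.

No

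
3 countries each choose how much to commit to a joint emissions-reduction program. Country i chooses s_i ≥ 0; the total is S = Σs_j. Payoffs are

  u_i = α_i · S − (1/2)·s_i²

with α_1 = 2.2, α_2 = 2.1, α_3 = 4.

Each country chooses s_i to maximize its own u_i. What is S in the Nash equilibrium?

Country i's FOC: ∂u_i/∂s_i = α_i − s_i = 0, so s_i* = α_i.
NE contributions = (2.2, 2.1, 4); S = 8.3.

8.3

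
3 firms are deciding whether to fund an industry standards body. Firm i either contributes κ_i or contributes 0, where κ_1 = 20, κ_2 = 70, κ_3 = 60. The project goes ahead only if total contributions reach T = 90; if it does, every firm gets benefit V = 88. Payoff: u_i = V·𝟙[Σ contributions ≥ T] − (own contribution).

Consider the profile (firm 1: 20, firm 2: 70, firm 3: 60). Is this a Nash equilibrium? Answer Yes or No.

No

Total = 150 ≥ 90: provided.
Firm 1 (pledges 20, payoff 68): dropping to 0 → total 130, payoff 88. Profitable deviation.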